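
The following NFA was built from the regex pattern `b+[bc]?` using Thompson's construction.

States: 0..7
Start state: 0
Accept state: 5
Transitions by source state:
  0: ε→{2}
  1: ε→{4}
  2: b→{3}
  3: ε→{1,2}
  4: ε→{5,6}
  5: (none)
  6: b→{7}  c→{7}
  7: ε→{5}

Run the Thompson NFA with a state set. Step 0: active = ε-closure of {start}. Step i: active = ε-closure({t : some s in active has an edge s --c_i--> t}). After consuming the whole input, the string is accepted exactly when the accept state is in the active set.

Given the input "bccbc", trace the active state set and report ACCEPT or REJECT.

initial (ε-close {0}): {0,2}
'b' @ 1: {1,2,3,4,5,6}  (accept∈set)
'c' @ 2: {5,7}  (accept∈set)
'c' @ 3: {}  — state set empty
rest 'bc' ignored (set empty)
end set {} — state 5 not in

Answer: REJECT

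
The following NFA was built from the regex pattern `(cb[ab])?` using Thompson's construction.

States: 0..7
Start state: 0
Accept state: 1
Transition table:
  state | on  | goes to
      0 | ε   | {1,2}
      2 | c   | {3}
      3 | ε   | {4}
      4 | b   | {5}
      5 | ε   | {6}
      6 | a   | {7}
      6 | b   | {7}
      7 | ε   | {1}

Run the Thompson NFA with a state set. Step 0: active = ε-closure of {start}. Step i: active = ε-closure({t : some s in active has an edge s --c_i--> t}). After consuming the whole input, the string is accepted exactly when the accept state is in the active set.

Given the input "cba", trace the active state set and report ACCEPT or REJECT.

Answer: ACCEPT

Steps:
start: ε-closure({0}) = {0,1,2}
'c' @ 1: {3,4}
'b' @ 2: {5,6}
'a' @ 3: {1,7}  (accept∈set)
end set {1,7} — state 1 in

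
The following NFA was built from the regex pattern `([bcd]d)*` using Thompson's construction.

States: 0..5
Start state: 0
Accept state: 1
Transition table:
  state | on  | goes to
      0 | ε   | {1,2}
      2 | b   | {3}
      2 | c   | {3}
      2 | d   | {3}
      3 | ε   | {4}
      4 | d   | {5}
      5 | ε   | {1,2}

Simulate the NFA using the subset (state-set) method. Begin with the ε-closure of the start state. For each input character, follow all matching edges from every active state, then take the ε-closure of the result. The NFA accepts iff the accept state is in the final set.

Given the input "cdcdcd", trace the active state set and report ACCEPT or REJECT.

Answer: ACCEPT

Derivation:
initial (ε-close {0}): {0,1,2}
'c' @ 1: {3,4}
'd' @ 2: {1,2,5}  (accept∈set)
'c' @ 3: {3,4}
'd' @ 4: {1,2,5}  (accept∈set)
'c' @ 5: {3,4}
'd' @ 6: {1,2,5}  (accept∈set)
end set {1,2,5} — state 1 in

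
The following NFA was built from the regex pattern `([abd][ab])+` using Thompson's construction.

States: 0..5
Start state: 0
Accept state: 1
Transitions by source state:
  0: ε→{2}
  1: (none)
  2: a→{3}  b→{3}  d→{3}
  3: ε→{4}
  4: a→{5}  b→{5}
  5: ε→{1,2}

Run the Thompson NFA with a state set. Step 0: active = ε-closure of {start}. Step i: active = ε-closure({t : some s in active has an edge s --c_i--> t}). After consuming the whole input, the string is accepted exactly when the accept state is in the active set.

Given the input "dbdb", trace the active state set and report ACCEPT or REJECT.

start: ε-closure({0}) = {0,2}
'd' @ 1: {3,4}
'b' @ 2: {1,2,5}  [accepting]
'd' @ 3: {3,4}
'b' @ 4: {1,2,5}  [accepting]
end set {1,2,5} — state 1 in

Answer: ACCEPT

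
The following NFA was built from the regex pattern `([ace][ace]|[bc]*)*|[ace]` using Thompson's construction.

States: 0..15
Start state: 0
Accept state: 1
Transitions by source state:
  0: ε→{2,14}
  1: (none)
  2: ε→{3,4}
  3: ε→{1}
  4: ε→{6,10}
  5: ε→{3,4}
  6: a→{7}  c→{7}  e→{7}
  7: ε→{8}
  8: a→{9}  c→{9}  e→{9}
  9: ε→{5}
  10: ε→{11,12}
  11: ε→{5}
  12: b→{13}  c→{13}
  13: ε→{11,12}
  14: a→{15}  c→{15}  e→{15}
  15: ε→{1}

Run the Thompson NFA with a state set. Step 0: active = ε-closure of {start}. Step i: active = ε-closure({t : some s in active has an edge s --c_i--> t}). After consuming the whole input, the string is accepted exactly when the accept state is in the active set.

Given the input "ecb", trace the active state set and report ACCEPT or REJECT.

S₀ = ε-closure({0}) = {0,1,2,3,4,5,6,10,11,12,14}
'e' @ 1: {1,7,8,15}  ✓accept
'c' @ 2: {1,3,4,5,6,9,10,11,12}  ✓accept
'b' @ 3: {1,3,4,5,6,10,11,12,13}  ✓accept
after full input: {1,3,4,5,6,10,11,12,13}  (accept=1 in)

Answer: ACCEPT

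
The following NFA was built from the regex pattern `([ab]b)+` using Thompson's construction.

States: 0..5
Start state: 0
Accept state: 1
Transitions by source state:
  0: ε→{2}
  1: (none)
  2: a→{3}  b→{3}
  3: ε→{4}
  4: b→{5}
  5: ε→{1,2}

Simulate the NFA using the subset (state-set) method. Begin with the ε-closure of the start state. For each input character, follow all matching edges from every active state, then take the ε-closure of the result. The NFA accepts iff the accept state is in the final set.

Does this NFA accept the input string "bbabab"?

S₀ = ε-closure({0}) = {0,2}
'b' @ 1: {3,4}
'b' @ 2: {1,2,5}  [accepting]
'a' @ 3: {3,4}
'b' @ 4: {1,2,5}  [accepting]
'a' @ 5: {3,4}
'b' @ 6: {1,2,5}  [accepting]
end set {1,2,5} — state 1 in

Answer: ACCEPT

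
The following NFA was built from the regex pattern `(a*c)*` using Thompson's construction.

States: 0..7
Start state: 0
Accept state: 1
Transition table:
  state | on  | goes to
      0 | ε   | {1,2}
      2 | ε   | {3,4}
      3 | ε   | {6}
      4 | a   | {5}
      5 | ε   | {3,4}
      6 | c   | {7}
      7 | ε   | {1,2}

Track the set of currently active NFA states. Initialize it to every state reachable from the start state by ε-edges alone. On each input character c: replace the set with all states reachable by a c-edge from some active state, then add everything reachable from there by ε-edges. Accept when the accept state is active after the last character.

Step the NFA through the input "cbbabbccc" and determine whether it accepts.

S₀ = ε-closure({0}) = {0,1,2,3,4,6}
'c' @ 1: {1,2,3,4,6,7}  [accepting]
'b' @ 2: {}  — dead — no transitions
rest 'babbccc' ignored (set empty)
final: {}; accept 1 not in set

Answer: REJECT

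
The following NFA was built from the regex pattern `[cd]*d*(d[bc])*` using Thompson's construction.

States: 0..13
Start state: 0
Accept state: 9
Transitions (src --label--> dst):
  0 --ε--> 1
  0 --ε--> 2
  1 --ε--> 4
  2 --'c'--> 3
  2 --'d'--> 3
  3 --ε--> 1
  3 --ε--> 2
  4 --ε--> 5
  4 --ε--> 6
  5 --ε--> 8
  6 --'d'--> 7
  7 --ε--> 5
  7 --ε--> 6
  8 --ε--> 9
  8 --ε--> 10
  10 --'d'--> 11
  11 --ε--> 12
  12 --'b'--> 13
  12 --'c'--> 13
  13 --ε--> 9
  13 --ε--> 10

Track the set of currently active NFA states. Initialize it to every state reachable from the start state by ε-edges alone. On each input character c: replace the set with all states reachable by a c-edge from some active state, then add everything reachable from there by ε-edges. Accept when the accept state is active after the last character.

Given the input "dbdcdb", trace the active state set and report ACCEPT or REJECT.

Answer: ACCEPT

Steps:
initial (ε-close {0}): {0,1,2,4,5,6,8,9,10}
'd' @ 1: {1,2,3,4,5,6,7,8,9,10,11,12}  (accept∈set)
'b' @ 2: {9,10,13}  (accept∈set)
'd' @ 3: {11,12}
'c' @ 4: {9,10,13}  (accept∈set)
'd' @ 5: {11,12}
'b' @ 6: {9,10,13}  (accept∈set)
end set {9,10,13} — state 9 in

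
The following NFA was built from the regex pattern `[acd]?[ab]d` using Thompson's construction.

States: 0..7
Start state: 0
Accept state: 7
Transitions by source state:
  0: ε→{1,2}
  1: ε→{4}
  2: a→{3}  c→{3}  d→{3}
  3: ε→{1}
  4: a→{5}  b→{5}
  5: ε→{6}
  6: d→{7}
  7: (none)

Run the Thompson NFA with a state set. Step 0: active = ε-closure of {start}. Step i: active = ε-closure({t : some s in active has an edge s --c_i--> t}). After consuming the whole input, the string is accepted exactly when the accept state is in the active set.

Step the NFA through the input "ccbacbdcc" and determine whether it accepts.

Answer: REJECT

Trace:
S₀ = ε-closure({0}) = {0,1,2,4}
'c' @ 1: {1,3,4}
'c' @ 2: {}  — dead — no transitions
rest 'bacbdcc' ignored (set empty)
end set {} — state 7 not in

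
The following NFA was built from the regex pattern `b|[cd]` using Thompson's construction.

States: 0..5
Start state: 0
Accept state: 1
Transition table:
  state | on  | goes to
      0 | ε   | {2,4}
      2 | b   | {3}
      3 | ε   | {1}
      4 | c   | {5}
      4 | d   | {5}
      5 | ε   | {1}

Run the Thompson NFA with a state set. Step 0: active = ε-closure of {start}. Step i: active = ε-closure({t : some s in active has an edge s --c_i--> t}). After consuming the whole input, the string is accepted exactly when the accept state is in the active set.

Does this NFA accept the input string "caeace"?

Answer: REJECT

Trace:
start: ε-closure({0}) = {0,2,4}
'c' @ 1: {1,5}  [accepting]
'a' @ 2: {}  — state set empty
rest 'eace' ignored (set empty)
end set {} — state 1 not in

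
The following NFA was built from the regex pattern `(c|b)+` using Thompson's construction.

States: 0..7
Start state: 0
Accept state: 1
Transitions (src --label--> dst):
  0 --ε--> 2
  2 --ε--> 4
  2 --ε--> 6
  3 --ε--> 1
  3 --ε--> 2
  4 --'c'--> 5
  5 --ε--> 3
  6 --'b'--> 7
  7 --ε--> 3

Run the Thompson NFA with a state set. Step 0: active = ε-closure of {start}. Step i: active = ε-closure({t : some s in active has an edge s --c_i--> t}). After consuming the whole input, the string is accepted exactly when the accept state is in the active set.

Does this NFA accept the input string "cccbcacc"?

initial (ε-close {0}): {0,2,4,6}
'c' @ 1: {1,2,3,4,5,6}  [accepting]
'c' @ 2: {1,2,3,4,5,6}  [accepting]
'c' @ 3: {1,2,3,4,5,6}  [accepting]
'b' @ 4: {1,2,3,4,6,7}  [accepting]
'c' @ 5: {1,2,3,4,5,6}  [accepting]
'a' @ 6: {}  — dead — no transitions
rest 'cc' ignored (set empty)
final: {}; accept 1 not in set

Answer: REJECT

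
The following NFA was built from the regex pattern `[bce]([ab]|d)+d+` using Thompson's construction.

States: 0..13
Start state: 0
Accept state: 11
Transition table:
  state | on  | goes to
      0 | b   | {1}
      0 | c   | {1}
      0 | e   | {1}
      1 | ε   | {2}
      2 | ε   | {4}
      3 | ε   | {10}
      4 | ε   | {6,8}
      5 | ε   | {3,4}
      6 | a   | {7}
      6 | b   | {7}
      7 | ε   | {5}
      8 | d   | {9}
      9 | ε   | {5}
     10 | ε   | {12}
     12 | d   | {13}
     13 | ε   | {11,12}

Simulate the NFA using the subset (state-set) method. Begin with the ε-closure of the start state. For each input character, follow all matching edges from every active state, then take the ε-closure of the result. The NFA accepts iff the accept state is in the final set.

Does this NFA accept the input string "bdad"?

S₀ = ε-closure({0}) = {0}
'b' @ 1: {1,2,4,6,8}
'd' @ 2: {3,4,5,6,8,9,10,12}
'a' @ 3: {3,4,5,6,7,8,10,12}
'd' @ 4: {3,4,5,6,8,9,10,11,12,13}  [accepting]
end set {3,4,5,6,8,9,10,11,12,13} — state 11 in

Answer: ACCEPT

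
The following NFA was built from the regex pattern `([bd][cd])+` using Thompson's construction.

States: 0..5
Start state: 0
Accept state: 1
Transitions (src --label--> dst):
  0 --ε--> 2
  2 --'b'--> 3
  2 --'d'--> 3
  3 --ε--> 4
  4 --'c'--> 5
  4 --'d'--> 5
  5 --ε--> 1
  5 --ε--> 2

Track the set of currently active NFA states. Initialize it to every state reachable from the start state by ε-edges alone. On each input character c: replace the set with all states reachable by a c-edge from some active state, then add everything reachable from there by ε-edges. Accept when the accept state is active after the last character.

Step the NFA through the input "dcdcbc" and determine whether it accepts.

Answer: ACCEPT

Derivation:
start: ε-closure({0}) = {0,2}
'd' @ 1: {3,4}
'c' @ 2: {1,2,5}  (accept∈set)
'd' @ 3: {3,4}
'c' @ 4: {1,2,5}  (accept∈set)
'b' @ 5: {3,4}
'c' @ 6: {1,2,5}  (accept∈set)
final: {1,2,5}; accept 1 in set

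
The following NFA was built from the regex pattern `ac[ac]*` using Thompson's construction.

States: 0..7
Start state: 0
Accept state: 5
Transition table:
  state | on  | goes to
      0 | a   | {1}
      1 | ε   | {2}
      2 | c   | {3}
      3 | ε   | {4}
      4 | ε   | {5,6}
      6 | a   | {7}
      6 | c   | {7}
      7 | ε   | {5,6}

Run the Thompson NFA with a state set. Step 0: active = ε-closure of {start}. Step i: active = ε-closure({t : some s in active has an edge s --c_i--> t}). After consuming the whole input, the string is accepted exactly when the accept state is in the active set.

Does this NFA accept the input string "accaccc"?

start: ε-closure({0}) = {0}
'a' @ 1: {1,2}
'c' @ 2: {3,4,5,6}  [accepting]
'c' @ 3: {5,6,7}  [accepting]
'a' @ 4: {5,6,7}  [accepting]
'c' @ 5: {5,6,7}  [accepting]
'c' @ 6: {5,6,7}  [accepting]
'c' @ 7: {5,6,7}  [accepting]
end set {5,6,7} — state 5 in

Answer: ACCEPT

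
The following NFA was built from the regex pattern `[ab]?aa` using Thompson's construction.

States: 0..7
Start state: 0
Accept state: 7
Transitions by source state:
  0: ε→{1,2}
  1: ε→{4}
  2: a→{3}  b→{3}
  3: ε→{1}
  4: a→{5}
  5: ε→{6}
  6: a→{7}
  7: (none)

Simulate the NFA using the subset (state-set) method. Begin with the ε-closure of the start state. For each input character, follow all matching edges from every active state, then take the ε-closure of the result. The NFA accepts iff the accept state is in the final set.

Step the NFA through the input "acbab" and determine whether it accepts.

start: ε-closure({0}) = {0,1,2,4}
'a' @ 1: {1,3,4,5,6}
'c' @ 2: {}  — no active states
rest 'bab' ignored (set empty)
end set {} — state 7 not in

Answer: REJECT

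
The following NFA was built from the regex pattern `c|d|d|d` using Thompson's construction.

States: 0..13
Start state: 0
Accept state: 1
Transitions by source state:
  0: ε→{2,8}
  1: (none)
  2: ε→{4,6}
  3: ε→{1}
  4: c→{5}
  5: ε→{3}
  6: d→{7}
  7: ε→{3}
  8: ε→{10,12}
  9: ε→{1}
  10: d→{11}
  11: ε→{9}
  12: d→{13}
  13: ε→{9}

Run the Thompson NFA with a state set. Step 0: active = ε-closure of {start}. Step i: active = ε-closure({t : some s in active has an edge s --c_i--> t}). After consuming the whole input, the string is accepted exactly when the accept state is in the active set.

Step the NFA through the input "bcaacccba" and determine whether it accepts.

Answer: REJECT

Derivation:
start: ε-closure({0}) = {0,2,4,6,8,10,12}
'b' @ 1: {}  — dead — no transitions
rest 'caacccba' ignored (set empty)
after full input: {}  (accept=1 not in)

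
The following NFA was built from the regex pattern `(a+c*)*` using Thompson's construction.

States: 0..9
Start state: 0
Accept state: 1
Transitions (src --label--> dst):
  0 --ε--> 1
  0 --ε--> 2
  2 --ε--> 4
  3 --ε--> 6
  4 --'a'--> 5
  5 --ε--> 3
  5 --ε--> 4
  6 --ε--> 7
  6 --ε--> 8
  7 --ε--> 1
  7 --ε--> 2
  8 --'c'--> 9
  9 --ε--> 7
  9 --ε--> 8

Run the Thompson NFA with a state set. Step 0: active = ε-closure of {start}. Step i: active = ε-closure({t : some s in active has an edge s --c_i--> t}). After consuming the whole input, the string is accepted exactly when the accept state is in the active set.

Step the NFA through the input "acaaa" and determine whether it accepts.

Answer: ACCEPT

Derivation:
S₀ = ε-closure({0}) = {0,1,2,4}
'a' @ 1: {1,2,3,4,5,6,7,8}  ✓accept
'c' @ 2: {1,2,4,7,8,9}  ✓accept
'a' @ 3: {1,2,3,4,5,6,7,8}  ✓accept
'a' @ 4: {1,2,3,4,5,6,7,8}  ✓accept
'a' @ 5: {1,2,3,4,5,6,7,8}  ✓accept
after full input: {1,2,3,4,5,6,7,8}  (accept=1 in)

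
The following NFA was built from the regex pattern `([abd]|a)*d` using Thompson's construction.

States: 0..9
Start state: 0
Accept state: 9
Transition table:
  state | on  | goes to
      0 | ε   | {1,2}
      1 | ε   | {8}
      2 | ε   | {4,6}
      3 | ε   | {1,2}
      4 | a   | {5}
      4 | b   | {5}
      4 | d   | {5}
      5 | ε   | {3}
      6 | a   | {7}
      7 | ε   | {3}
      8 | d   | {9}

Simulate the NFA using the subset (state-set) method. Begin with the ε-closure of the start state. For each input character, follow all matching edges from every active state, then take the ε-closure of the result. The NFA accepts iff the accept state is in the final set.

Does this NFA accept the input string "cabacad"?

start: ε-closure({0}) = {0,1,2,4,6,8}
'c' @ 1: {}  — state set empty
rest 'abacad' ignored (set empty)
end set {} — state 9 not in

Answer: REJECT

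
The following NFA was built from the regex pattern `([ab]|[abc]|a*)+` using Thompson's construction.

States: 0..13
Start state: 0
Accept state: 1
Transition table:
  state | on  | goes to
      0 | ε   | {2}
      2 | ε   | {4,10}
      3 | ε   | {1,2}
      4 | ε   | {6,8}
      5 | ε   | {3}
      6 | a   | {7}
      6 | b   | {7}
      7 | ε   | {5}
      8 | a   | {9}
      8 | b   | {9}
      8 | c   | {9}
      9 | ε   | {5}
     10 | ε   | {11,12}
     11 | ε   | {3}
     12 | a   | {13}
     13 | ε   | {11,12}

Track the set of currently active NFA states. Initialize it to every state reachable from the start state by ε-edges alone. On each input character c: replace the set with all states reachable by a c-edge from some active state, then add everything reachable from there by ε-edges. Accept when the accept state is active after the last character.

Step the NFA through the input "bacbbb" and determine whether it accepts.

Answer: ACCEPT

Derivation:
S₀ = ε-closure({0}) = {0,1,2,3,4,6,8,10,11,12}
'b' @ 1: {1,2,3,4,5,6,7,8,9,10,11,12}  ✓accept
'a' @ 2: {1,2,3,4,5,6,7,8,9,10,11,12,13}  ✓accept
'c' @ 3: {1,2,3,4,5,6,8,9,10,11,12}  ✓accept
'b' @ 4: {1,2,3,4,5,6,7,8,9,10,11,12}  ✓accept
'b' @ 5: {1,2,3,4,5,6,7,8,9,10,11,12}  ✓accept
'b' @ 6: {1,2,3,4,5,6,7,8,9,10,11,12}  ✓accept
after full input: {1,2,3,4,5,6,7,8,9,10,11,12}  (accept=1 in)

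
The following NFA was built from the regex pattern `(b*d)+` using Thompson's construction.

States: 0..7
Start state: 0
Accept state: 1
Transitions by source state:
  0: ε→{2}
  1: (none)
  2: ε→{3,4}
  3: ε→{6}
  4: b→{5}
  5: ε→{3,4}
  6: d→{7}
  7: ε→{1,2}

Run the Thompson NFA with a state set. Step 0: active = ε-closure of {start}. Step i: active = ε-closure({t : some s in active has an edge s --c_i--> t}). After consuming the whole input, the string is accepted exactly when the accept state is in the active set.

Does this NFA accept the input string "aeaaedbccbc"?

S₀ = ε-closure({0}) = {0,2,3,4,6}
'a' @ 1: {}  — state set empty
rest 'eaaedbccbc' ignored (set empty)
after full input: {}  (accept=1 not in)

Answer: REJECT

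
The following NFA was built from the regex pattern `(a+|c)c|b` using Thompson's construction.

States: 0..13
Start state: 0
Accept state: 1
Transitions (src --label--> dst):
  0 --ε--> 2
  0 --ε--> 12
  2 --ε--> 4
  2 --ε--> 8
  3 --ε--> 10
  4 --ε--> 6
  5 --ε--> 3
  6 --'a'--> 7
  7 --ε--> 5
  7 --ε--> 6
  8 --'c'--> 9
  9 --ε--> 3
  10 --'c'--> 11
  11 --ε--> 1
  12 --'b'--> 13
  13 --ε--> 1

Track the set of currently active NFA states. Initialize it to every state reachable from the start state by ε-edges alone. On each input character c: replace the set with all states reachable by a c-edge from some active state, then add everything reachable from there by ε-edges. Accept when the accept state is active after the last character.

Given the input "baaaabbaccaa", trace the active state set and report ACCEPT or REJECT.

Answer: REJECT

Trace:
S₀ = ε-closure({0}) = {0,2,4,6,8,12}
'b' @ 1: {1,13}  ✓accept
'a' @ 2: {}  — dead — no transitions
rest 'aaabbaccaa' ignored (set empty)
final: {}; accept 1 not in set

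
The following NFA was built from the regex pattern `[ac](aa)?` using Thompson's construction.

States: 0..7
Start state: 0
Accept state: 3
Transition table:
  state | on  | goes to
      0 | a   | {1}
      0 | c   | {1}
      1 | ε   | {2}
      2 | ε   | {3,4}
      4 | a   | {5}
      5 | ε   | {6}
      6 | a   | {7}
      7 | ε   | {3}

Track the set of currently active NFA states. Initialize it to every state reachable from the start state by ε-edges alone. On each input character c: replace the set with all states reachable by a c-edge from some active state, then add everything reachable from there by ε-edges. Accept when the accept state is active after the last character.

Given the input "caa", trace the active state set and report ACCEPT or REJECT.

Answer: ACCEPT

Steps:
initial (ε-close {0}): {0}
'c' @ 1: {1,2,3,4}  ✓accept
'a' @ 2: {5,6}
'a' @ 3: {3,7}  ✓accept
final: {3,7}; accept 3 in set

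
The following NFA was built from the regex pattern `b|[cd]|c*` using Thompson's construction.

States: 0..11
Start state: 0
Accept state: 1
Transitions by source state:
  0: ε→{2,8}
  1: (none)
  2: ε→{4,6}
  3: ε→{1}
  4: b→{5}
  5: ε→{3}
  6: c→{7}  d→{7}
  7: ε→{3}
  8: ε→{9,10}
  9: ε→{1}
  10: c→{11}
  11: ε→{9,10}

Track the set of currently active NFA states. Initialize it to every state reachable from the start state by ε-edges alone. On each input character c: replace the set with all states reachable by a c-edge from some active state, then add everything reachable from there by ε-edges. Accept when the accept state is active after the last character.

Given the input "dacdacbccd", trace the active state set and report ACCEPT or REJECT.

start: ε-closure({0}) = {0,1,2,4,6,8,9,10}
'd' @ 1: {1,3,7}  [accepting]
'a' @ 2: {}  — no active states
rest 'cdacbccd' ignored (set empty)
final: {}; accept 1 not in set

Answer: REJECT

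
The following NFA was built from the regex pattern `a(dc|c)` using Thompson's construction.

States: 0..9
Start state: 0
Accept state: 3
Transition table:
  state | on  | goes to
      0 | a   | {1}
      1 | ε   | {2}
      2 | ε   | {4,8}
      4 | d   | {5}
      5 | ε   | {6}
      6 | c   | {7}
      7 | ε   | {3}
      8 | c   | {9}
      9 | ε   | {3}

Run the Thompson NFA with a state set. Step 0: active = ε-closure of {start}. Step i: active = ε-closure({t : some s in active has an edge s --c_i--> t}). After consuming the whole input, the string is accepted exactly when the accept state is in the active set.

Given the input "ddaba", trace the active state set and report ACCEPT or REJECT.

start: ε-closure({0}) = {0}
'd' @ 1: {}  — no active states
rest 'daba' ignored (set empty)
final: {}; accept 3 not in set

Answer: REJECT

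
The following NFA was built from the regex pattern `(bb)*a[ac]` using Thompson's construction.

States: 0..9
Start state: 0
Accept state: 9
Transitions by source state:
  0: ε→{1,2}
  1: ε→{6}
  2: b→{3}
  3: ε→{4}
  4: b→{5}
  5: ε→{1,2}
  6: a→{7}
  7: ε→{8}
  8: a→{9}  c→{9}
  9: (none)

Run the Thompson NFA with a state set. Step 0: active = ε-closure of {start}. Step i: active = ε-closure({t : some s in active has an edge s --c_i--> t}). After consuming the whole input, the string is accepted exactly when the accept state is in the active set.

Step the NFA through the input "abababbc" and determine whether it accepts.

Answer: REJECT

Trace:
initial (ε-close {0}): {0,1,2,6}
'a' @ 1: {7,8}
'b' @ 2: {}  — dead — no transitions
rest 'ababbc' ignored (set empty)
final: {}; accept 9 not in set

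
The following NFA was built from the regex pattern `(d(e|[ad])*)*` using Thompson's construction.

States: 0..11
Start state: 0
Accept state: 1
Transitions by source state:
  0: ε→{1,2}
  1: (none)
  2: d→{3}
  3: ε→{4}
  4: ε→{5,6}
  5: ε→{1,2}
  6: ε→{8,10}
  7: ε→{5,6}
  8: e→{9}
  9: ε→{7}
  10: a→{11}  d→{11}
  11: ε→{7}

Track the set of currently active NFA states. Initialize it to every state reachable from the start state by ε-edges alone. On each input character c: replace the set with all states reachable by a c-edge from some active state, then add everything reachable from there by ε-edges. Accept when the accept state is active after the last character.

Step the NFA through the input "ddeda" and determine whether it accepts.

start: ε-closure({0}) = {0,1,2}
'd' @ 1: {1,2,3,4,5,6,8,10}  ✓accept
'd' @ 2: {1,2,3,4,5,6,7,8,10,11}  ✓accept
'e' @ 3: {1,2,5,6,7,8,9,10}  ✓accept
'd' @ 4: {1,2,3,4,5,6,7,8,10,11}  ✓accept
'a' @ 5: {1,2,5,6,7,8,10,11}  ✓accept
final: {1,2,5,6,7,8,10,11}; accept 1 in set

Answer: ACCEPT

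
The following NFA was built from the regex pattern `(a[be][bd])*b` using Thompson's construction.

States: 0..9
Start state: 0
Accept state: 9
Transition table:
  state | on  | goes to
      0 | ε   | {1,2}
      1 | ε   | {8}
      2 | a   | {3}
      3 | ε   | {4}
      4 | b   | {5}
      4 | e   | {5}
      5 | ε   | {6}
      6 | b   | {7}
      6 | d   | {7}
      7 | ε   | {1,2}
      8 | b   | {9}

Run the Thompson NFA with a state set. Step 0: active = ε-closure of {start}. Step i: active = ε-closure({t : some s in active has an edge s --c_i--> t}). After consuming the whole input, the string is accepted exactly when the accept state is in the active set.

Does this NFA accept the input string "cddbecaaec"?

Answer: REJECT

Derivation:
start: ε-closure({0}) = {0,1,2,8}
'c' @ 1: {}  — state set empty
rest 'ddbecaaec' ignored (set empty)
after full input: {}  (accept=9 not in)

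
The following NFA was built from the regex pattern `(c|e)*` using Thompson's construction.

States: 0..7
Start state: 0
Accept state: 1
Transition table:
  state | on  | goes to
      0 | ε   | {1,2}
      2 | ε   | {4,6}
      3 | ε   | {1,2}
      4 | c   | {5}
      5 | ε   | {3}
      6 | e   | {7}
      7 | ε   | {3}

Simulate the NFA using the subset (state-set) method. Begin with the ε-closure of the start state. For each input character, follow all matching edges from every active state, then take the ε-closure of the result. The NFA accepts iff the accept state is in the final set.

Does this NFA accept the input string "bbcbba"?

Answer: REJECT

Derivation:
initial (ε-close {0}): {0,1,2,4,6}
'b' @ 1: {}  — no active states
rest 'bcbba' ignored (set empty)
final: {}; accept 1 not in set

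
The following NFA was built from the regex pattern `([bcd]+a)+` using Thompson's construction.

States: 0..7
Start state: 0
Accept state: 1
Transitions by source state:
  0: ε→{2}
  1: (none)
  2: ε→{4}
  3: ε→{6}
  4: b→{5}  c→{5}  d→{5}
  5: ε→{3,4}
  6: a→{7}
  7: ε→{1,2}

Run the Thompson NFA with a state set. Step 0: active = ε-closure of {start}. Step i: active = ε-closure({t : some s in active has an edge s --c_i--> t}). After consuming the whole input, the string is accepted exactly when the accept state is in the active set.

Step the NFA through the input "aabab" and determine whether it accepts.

Answer: REJECT

Steps:
initial (ε-close {0}): {0,2,4}
'a' @ 1: {}  — state set empty
rest 'abab' ignored (set empty)
after full input: {}  (accept=1 not in)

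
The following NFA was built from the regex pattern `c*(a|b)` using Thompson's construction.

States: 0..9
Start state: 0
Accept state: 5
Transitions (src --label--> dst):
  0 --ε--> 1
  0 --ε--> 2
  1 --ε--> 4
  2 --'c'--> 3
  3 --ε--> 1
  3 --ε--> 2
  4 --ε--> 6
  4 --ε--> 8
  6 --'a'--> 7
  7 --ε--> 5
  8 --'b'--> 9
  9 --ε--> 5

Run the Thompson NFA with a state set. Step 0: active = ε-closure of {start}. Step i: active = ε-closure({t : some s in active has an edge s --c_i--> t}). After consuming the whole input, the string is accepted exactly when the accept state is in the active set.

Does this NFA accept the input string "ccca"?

Answer: ACCEPT

Derivation:
initial (ε-close {0}): {0,1,2,4,6,8}
'c' @ 1: {1,2,3,4,6,8}
'c' @ 2: {1,2,3,4,6,8}
'c' @ 3: {1,2,3,4,6,8}
'a' @ 4: {5,7}  (accept∈set)
after full input: {5,7}  (accept=5 in)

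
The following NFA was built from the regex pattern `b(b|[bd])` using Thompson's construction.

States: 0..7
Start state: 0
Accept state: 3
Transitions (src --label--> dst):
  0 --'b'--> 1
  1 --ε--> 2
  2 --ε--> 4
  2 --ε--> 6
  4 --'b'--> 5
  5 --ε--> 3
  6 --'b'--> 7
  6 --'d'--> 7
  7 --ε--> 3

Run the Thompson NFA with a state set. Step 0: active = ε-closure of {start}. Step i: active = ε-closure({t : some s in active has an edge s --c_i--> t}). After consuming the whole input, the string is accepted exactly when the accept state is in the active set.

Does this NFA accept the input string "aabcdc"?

Answer: REJECT

Trace:
S₀ = ε-closure({0}) = {0}
'a' @ 1: {}  — no active states
rest 'abcdc' ignored (set empty)
end set {} — state 3 not in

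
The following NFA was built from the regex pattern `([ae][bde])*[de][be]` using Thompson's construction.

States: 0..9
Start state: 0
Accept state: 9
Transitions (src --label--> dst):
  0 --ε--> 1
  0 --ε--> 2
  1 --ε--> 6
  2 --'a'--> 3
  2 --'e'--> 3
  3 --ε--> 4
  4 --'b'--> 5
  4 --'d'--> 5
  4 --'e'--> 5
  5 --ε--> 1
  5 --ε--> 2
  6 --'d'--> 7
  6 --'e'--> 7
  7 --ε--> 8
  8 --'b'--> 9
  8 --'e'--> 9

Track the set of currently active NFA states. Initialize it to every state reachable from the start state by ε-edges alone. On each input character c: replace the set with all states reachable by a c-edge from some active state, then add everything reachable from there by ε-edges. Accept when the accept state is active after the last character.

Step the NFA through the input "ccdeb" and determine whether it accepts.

initial (ε-close {0}): {0,1,2,6}
'c' @ 1: {}  — state set empty
rest 'cdeb' ignored (set empty)
final: {}; accept 9 not in set

Answer: REJECT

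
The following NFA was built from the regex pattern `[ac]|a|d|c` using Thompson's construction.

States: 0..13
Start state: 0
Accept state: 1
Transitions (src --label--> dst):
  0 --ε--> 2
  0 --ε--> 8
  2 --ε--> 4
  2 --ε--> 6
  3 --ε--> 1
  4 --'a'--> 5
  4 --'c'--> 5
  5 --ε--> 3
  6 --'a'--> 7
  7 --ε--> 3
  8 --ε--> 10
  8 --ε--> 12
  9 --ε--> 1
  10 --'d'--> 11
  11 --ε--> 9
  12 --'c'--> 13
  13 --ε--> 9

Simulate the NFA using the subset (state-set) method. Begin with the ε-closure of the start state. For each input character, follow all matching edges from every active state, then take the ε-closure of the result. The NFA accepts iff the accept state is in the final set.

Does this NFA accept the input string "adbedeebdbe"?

initial (ε-close {0}): {0,2,4,6,8,10,12}
'a' @ 1: {1,3,5,7}  ✓accept
'd' @ 2: {}  — no active states
rest 'bedeebdbe' ignored (set empty)
after full input: {}  (accept=1 not in)

Answer: REJECT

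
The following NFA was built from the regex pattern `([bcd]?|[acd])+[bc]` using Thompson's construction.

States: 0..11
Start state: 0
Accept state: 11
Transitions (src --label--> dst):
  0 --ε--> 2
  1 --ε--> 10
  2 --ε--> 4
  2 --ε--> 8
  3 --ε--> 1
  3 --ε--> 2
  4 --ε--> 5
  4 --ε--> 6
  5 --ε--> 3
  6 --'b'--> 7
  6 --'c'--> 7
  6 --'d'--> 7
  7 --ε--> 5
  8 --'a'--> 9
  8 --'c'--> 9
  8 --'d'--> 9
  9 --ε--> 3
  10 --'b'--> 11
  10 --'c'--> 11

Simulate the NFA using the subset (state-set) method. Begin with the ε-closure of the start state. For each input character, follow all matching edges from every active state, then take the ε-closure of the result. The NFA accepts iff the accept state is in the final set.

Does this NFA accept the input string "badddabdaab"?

initial (ε-close {0}): {0,1,2,3,4,5,6,8,10}
'b' @ 1: {1,2,3,4,5,6,7,8,10,11}  (accept∈set)
'a' @ 2: {1,2,3,4,5,6,8,9,10}
'd' @ 3: {1,2,3,4,5,6,7,8,9,10}
'd' @ 4: {1,2,3,4,5,6,7,8,9,10}
'd' @ 5: {1,2,3,4,5,6,7,8,9,10}
'a' @ 6: {1,2,3,4,5,6,8,9,10}
'b' @ 7: {1,2,3,4,5,6,7,8,10,11}  (accept∈set)
'd' @ 8: {1,2,3,4,5,6,7,8,9,10}
'a' @ 9: {1,2,3,4,5,6,8,9,10}
'a' @ 10: {1,2,3,4,5,6,8,9,10}
'b' @ 11: {1,2,3,4,5,6,7,8,10,11}  (accept∈set)
after full input: {1,2,3,4,5,6,7,8,10,11}  (accept=11 in)

Answer: ACCEPT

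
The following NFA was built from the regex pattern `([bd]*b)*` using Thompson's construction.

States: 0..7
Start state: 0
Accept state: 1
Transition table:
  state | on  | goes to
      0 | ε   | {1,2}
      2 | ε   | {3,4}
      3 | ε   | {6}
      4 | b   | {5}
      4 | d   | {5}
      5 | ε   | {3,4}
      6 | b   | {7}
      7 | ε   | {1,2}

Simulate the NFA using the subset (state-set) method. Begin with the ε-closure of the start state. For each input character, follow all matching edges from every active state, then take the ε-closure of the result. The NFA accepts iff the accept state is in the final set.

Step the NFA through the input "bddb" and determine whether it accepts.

Answer: ACCEPT

Derivation:
initial (ε-close {0}): {0,1,2,3,4,6}
'b' @ 1: {1,2,3,4,5,6,7}  [accepting]
'd' @ 2: {3,4,5,6}
'd' @ 3: {3,4,5,6}
'b' @ 4: {1,2,3,4,5,6,7}  [accepting]
final: {1,2,3,4,5,6,7}; accept 1 in set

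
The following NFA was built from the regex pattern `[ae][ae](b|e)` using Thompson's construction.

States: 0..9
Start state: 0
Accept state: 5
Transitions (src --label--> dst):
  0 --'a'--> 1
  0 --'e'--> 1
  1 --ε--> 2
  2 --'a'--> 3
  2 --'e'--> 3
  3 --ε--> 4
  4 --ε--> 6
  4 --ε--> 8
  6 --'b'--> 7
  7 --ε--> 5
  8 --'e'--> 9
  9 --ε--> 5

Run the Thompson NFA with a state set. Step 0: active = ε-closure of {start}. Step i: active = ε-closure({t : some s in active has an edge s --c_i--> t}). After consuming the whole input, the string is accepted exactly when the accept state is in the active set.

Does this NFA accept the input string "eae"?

Answer: ACCEPT

Trace:
S₀ = ε-closure({0}) = {0}
'e' @ 1: {1,2}
'a' @ 2: {3,4,6,8}
'e' @ 3: {5,9}  ✓accept
end set {5,9} — state 5 in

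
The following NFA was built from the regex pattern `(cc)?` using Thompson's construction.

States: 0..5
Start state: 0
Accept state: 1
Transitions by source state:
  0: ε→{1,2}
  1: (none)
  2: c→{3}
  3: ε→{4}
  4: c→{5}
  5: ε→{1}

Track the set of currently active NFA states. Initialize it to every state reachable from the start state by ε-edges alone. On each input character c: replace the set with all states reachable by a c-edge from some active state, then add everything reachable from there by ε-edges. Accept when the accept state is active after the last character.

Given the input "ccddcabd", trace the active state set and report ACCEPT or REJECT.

Answer: REJECT

Trace:
initial (ε-close {0}): {0,1,2}
'c' @ 1: {3,4}
'c' @ 2: {1,5}  ✓accept
'd' @ 3: {}  — dead — no transitions
rest 'dcabd' ignored (set empty)
end set {} — state 1 not in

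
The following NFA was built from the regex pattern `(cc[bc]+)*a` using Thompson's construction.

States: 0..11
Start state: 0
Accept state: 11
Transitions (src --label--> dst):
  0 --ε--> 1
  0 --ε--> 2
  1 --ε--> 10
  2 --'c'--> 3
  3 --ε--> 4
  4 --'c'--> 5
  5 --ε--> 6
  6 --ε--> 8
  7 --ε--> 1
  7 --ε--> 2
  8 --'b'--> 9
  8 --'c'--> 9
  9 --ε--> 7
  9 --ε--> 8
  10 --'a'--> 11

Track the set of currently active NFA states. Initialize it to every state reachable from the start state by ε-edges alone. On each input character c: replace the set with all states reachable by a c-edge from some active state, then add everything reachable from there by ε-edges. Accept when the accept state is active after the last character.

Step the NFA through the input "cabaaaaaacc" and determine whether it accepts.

Answer: REJECT

Trace:
S₀ = ε-closure({0}) = {0,1,2,10}
'c' @ 1: {3,4}
'a' @ 2: {}  — dead — no transitions
rest 'baaaaaacc' ignored (set empty)
after full input: {}  (accept=11 not in)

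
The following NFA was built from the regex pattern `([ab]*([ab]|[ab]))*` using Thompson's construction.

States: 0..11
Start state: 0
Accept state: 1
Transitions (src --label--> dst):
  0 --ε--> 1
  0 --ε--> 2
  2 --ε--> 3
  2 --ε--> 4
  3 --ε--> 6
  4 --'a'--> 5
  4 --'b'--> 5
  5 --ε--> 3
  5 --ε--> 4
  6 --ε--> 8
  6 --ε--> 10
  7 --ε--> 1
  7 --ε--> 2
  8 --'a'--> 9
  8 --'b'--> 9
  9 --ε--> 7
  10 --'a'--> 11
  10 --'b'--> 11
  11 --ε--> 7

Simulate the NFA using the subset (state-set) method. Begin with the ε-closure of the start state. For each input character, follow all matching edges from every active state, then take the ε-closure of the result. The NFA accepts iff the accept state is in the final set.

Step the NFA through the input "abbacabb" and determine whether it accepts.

Answer: REJECT

Derivation:
S₀ = ε-closure({0}) = {0,1,2,3,4,6,8,10}
'a' @ 1: {1,2,3,4,5,6,7,8,9,10,11}  ✓accept
'b' @ 2: {1,2,3,4,5,6,7,8,9,10,11}  ✓accept
'b' @ 3: {1,2,3,4,5,6,7,8,9,10,11}  ✓accept
'a' @ 4: {1,2,3,4,5,6,7,8,9,10,11}  ✓accept
'c' @ 5: {}  — no active states
rest 'abb' ignored (set empty)
after full input: {}  (accept=1 not in)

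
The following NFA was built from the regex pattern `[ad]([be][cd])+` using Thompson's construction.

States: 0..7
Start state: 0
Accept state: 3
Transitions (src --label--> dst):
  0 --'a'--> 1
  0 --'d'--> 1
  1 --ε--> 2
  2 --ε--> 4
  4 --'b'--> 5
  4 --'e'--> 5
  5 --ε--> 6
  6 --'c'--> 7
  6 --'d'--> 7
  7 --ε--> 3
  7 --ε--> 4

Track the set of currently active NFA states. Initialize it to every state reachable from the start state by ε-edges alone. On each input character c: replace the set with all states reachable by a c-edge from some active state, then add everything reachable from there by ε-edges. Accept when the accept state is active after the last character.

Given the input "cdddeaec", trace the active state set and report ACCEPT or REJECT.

initial (ε-close {0}): {0}
'c' @ 1: {}  — dead — no transitions
rest 'dddeaec' ignored (set empty)
end set {} — state 3 not in

Answer: REJECT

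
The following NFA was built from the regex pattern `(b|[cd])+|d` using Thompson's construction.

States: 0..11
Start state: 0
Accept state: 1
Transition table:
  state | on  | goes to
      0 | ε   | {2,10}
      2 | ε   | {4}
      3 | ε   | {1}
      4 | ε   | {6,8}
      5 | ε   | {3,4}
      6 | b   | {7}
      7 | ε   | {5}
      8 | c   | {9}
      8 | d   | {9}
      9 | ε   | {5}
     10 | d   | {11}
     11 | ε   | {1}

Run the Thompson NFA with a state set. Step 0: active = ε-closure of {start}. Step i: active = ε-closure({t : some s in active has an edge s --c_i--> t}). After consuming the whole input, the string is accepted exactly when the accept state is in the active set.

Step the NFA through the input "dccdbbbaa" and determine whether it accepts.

Answer: REJECT

Trace:
start: ε-closure({0}) = {0,2,4,6,8,10}
'd' @ 1: {1,3,4,5,6,8,9,11}  (accept∈set)
'c' @ 2: {1,3,4,5,6,8,9}  (accept∈set)
'c' @ 3: {1,3,4,5,6,8,9}  (accept∈set)
'd' @ 4: {1,3,4,5,6,8,9}  (accept∈set)
'b' @ 5: {1,3,4,5,6,7,8}  (accept∈set)
'b' @ 6: {1,3,4,5,6,7,8}  (accept∈set)
'b' @ 7: {1,3,4,5,6,7,8}  (accept∈set)
'a' @ 8: {}  — dead — no transitions
rest 'a' ignored (set empty)
end set {} — state 1 not in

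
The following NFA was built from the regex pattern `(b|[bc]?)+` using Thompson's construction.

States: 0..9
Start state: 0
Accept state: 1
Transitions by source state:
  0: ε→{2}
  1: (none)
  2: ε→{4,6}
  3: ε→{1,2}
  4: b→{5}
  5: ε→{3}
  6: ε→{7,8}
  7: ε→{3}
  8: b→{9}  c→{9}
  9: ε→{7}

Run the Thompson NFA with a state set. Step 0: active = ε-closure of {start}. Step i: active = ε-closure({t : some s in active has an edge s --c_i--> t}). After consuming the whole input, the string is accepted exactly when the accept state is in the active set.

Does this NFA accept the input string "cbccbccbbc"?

initial (ε-close {0}): {0,1,2,3,4,6,7,8}
'c' @ 1: {1,2,3,4,6,7,8,9}  [accepting]
'b' @ 2: {1,2,3,4,5,6,7,8,9}  [accepting]
'c' @ 3: {1,2,3,4,6,7,8,9}  [accepting]
'c' @ 4: {1,2,3,4,6,7,8,9}  [accepting]
'b' @ 5: {1,2,3,4,5,6,7,8,9}  [accepting]
'c' @ 6: {1,2,3,4,6,7,8,9}  [accepting]
'c' @ 7: {1,2,3,4,6,7,8,9}  [accepting]
'b' @ 8: {1,2,3,4,5,6,7,8,9}  [accepting]
'b' @ 9: {1,2,3,4,5,6,7,8,9}  [accepting]
'c' @ 10: {1,2,3,4,6,7,8,9}  [accepting]
end set {1,2,3,4,6,7,8,9} — state 1 in

Answer: ACCEPT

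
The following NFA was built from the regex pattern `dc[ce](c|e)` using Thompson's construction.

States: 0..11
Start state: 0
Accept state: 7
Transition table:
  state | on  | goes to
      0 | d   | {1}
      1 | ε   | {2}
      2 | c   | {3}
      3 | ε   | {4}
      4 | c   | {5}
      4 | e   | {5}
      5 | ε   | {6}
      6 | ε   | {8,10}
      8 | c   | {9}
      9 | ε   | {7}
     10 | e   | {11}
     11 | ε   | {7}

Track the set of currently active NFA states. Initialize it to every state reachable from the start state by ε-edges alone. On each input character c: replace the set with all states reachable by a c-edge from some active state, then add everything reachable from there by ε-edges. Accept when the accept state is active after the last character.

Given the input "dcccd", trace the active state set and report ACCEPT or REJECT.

Answer: REJECT

Trace:
start: ε-closure({0}) = {0}
'd' @ 1: {1,2}
'c' @ 2: {3,4}
'c' @ 3: {5,6,8,10}
'c' @ 4: {7,9}  ✓accept
'd' @ 5: {}  — dead — no transitions
end set {} — state 7 not in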